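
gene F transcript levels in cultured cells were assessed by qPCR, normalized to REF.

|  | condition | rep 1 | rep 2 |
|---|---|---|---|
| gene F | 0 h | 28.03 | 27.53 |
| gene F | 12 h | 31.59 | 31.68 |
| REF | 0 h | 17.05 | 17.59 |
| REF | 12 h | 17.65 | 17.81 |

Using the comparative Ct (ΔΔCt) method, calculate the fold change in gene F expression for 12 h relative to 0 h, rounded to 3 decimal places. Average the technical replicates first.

0.092

Mean Ct: gene F 0 h 27.780; gene F 12 h 31.635; REF 0 h 17.320; REF 12 h 17.730
ΔCt(0 h) = 27.780 − 17.320 = 10.460
ΔCt(12 h) = 31.635 − 17.730 = 13.905
ΔΔCt = 13.905 − 10.460 = 3.445
Fold change = 2^(−3.445) = 0.0918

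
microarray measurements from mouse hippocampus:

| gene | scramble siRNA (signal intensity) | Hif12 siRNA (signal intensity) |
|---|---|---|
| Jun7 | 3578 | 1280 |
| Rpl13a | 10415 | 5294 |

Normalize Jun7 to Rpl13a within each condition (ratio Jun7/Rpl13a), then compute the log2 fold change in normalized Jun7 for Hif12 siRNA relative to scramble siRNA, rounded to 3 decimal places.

Jun7/Rpl13a (scramble siRNA) = 3578 / 10415 = 0.34354
Jun7/Rpl13a (Hif12 siRNA) = 1280 / 5294 = 0.24178
Fold change = 0.24178 / 0.34354 = 0.7038
log2(0.7038) = -0.5068

-0.507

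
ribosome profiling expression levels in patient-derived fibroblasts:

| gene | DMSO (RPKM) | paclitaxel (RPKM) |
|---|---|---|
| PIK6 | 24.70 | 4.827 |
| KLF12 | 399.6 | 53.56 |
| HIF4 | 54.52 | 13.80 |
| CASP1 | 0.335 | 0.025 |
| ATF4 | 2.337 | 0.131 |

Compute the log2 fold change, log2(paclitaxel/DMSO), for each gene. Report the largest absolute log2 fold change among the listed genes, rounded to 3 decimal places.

4.157

log2(4.827/24.70) = -2.355  (PIK6)
log2(53.56/399.6) = -2.899  (KLF12)
log2(13.80/54.52) = -1.982  (HIF4)
log2(0.025/0.335) = -3.744  (CASP1)
log2(0.131/2.337) = -4.157  (ATF4)
The largest magnitude belongs to ATF4.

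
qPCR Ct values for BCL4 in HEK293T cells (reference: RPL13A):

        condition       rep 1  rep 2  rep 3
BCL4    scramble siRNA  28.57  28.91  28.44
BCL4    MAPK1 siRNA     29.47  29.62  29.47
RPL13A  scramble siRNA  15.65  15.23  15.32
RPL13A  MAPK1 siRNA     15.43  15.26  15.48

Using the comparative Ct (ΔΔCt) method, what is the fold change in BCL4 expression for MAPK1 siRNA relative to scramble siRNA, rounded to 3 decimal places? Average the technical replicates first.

Mean Ct: BCL4 scramble siRNA 28.640; BCL4 MAPK1 siRNA 29.520; RPL13A scramble siRNA 15.400; RPL13A MAPK1 siRNA 15.390
ΔCt(scramble siRNA) = 28.640 − 15.400 = 13.240
ΔCt(MAPK1 siRNA) = 29.520 − 15.390 = 14.130
ΔΔCt = 14.130 − 13.240 = 0.890
Fold change = 2^(−0.890) = 0.5396

0.540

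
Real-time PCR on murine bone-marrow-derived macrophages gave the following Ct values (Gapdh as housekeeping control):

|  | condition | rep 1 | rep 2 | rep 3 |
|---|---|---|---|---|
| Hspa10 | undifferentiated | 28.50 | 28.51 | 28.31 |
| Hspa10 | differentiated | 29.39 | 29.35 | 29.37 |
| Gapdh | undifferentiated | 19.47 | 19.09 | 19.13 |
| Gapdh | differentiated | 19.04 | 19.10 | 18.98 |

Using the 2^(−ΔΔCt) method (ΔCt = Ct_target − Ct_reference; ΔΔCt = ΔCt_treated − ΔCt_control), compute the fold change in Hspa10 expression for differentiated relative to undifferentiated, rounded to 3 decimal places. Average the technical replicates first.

0.460

Mean Ct: Hspa10 undifferentiated 28.440; Hspa10 differentiated 29.370; Gapdh undifferentiated 19.230; Gapdh differentiated 19.040
ΔCt(undifferentiated) = 28.440 − 19.230 = 9.210
ΔCt(differentiated) = 29.370 − 19.040 = 10.330
ΔΔCt = 10.330 − 9.210 = 1.120
Fold change = 2^(−1.120) = 0.4601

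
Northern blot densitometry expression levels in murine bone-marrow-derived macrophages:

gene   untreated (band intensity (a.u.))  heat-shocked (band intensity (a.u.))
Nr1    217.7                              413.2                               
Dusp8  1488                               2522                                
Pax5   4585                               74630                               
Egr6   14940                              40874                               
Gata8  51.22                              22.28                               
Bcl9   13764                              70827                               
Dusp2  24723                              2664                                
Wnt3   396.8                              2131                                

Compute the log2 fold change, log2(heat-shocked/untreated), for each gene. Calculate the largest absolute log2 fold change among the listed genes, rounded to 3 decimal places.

4.025

log2(413.2/217.7) = 0.924  (Nr1)
log2(2522/1488) = 0.761  (Dusp8)
log2(74630/4585) = 4.025  (Pax5)
log2(40874/14940) = 1.452  (Egr6)
log2(22.28/51.22) = -1.201  (Gata8)
log2(70827/13764) = 2.363  (Bcl9)
log2(2664/24723) = -3.214  (Dusp2)
log2(2131/396.8) = 2.425  (Wnt3)
The largest magnitude belongs to Pax5.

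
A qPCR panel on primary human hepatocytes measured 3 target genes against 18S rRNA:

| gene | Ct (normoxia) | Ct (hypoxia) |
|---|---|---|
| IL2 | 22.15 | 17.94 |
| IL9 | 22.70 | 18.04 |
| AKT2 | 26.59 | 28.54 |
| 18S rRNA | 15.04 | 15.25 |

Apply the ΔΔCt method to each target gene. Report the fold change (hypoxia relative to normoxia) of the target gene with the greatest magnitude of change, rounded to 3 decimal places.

IL2: ΔΔCt = (17.94−15.25) − (22.15−15.04) = 2.69 − 7.11 = -4.42; fold change = 2^4.42 = 21.407
IL9: ΔΔCt = (18.04−15.25) − (22.70−15.04) = 2.79 − 7.66 = -4.87; fold change = 2^4.87 = 29.243
AKT2: ΔΔCt = (28.54−15.25) − (26.59−15.04) = 13.29 − 11.55 = 1.74; fold change = 2^-1.74 = 0.299
IL9 has the largest |ΔΔCt| = 4.87.

29.243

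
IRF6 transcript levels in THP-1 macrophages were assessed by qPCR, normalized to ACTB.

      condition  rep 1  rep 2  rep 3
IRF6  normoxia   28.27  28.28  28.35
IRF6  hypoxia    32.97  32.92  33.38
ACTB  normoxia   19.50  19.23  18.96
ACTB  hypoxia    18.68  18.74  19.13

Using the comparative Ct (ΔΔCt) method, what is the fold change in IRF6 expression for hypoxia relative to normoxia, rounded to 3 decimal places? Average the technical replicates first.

0.028

Mean Ct: IRF6 normoxia 28.300; IRF6 hypoxia 33.090; ACTB normoxia 19.230; ACTB hypoxia 18.850
ΔCt(normoxia) = 28.300 − 19.230 = 9.070
ΔCt(hypoxia) = 33.090 − 18.850 = 14.240
ΔΔCt = 14.240 − 9.070 = 5.170
Fold change = 2^(−5.170) = 0.0278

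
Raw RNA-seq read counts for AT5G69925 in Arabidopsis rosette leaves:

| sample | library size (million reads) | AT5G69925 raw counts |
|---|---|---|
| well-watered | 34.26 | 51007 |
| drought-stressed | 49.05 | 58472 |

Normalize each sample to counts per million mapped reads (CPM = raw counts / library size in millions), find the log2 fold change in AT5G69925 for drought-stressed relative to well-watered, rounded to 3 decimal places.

-0.321

CPM(well-watered) = 51007 / 34.26 = 1488.8208
CPM(drought-stressed) = 58472 / 49.05 = 1192.0897
Fold change = 1192.0897 / 1488.8208 = 0.80069
log2(0.80069) = -0.3207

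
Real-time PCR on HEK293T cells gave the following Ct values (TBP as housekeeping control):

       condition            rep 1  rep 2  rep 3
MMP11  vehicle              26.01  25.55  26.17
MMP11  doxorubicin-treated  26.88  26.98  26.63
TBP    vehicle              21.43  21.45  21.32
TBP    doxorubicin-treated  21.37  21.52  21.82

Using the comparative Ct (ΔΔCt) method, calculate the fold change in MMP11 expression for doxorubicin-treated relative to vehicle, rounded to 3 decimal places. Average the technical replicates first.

0.595

Mean Ct: MMP11 vehicle 25.910; MMP11 doxorubicin-treated 26.830; TBP vehicle 21.400; TBP doxorubicin-treated 21.570
ΔCt(vehicle) = 25.910 − 21.400 = 4.510
ΔCt(doxorubicin-treated) = 26.830 − 21.570 = 5.260
ΔΔCt = 5.260 − 4.510 = 0.750
Fold change = 2^(−0.750) = 0.5946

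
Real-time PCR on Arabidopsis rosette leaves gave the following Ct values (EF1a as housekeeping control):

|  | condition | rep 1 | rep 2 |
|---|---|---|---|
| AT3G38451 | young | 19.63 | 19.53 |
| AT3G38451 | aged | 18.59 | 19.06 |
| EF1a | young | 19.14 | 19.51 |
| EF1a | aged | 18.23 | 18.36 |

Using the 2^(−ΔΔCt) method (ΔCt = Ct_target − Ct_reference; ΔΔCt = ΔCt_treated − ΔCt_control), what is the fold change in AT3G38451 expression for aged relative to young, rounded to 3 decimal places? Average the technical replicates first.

0.826

Mean Ct: AT3G38451 young 19.580; AT3G38451 aged 18.825; EF1a young 19.325; EF1a aged 18.295
ΔCt(young) = 19.580 − 19.325 = 0.255
ΔCt(aged) = 18.825 − 18.295 = 0.530
ΔΔCt = 0.530 − 0.255 = 0.275
Fold change = 2^(−0.275) = 0.8265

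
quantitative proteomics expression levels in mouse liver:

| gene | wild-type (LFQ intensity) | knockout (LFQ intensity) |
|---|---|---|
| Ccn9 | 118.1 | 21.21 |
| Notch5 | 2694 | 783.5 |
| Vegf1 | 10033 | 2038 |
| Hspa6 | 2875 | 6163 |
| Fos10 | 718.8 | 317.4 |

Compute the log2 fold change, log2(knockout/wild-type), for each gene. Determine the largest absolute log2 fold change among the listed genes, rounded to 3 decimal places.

log2(21.21/118.1) = -2.477  (Ccn9)
log2(783.5/2694) = -1.782  (Notch5)
log2(2038/10033) = -2.300  (Vegf1)
log2(6163/2875) = 1.100  (Hspa6)
log2(317.4/718.8) = -1.179  (Fos10)
The largest magnitude belongs to Ccn9.

2.477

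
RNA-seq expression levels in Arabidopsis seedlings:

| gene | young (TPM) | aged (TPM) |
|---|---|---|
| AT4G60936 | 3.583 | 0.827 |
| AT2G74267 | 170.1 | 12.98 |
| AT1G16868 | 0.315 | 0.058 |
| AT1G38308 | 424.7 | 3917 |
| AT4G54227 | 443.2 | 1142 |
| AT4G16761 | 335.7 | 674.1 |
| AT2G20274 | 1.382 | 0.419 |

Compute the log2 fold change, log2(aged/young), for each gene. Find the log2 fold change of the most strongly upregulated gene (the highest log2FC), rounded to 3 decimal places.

3.205

log2(0.827/3.583) = -2.115  (AT4G60936)
log2(12.98/170.1) = -3.712  (AT2G74267)
log2(0.058/0.315) = -2.441  (AT1G16868)
log2(3917/424.7) = 3.205  (AT1G38308)
log2(1142/443.2) = 1.366  (AT4G54227)
log2(674.1/335.7) = 1.006  (AT4G16761)
log2(0.419/1.382) = -1.722  (AT2G20274)
AT1G38308 is most strongly upregulated.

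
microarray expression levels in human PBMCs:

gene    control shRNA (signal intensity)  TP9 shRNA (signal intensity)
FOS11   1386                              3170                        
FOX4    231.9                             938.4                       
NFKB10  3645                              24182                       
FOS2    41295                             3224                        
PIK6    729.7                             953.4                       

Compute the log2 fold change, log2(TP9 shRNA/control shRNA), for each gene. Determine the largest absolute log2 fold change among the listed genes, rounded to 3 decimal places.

3.679

log2(3170/1386) = 1.194  (FOS11)
log2(938.4/231.9) = 2.017  (FOX4)
log2(24182/3645) = 2.730  (NFKB10)
log2(3224/41295) = -3.679  (FOS2)
log2(953.4/729.7) = 0.386  (PIK6)
The largest magnitude belongs to FOS2.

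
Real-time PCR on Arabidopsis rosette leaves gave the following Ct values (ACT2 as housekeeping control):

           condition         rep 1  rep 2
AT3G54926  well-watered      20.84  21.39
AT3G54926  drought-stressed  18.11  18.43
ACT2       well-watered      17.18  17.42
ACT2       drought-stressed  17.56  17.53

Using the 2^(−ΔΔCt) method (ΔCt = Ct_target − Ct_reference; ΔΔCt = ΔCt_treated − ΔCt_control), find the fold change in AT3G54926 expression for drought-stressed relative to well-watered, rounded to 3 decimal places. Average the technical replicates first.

Mean Ct: AT3G54926 well-watered 21.115; AT3G54926 drought-stressed 18.270; ACT2 well-watered 17.300; ACT2 drought-stressed 17.545
ΔCt(well-watered) = 21.115 − 17.300 = 3.815
ΔCt(drought-stressed) = 18.270 − 17.545 = 0.725
ΔΔCt = 0.725 − 3.815 = -3.090
Fold change = 2^(−(-3.090)) = 2^3.090 = 8.5150

8.515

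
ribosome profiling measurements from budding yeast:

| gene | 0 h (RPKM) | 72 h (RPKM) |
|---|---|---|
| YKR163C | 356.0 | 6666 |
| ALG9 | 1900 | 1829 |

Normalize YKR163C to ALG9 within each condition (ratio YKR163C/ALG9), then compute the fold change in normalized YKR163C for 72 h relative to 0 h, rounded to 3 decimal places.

19.452

YKR163C/ALG9 (0 h) = 356.0 / 1900 = 0.18737
YKR163C/ALG9 (72 h) = 6666 / 1829 = 3.6446
Fold change = 3.6446 / 0.18737 = 19.4516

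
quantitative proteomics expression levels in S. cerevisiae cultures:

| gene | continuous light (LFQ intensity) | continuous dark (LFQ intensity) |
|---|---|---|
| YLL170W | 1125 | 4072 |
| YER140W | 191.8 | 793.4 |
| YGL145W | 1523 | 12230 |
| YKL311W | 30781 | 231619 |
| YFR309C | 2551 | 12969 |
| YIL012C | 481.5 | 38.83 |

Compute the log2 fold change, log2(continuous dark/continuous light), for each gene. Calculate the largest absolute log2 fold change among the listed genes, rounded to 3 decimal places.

log2(4072/1125) = 1.856  (YLL170W)
log2(793.4/191.8) = 2.048  (YER140W)
log2(12230/1523) = 3.005  (YGL145W)
log2(231619/30781) = 2.912  (YKL311W)
log2(12969/2551) = 2.346  (YFR309C)
log2(38.83/481.5) = -3.632  (YIL012C)
The largest magnitude belongs to YIL012C.

3.632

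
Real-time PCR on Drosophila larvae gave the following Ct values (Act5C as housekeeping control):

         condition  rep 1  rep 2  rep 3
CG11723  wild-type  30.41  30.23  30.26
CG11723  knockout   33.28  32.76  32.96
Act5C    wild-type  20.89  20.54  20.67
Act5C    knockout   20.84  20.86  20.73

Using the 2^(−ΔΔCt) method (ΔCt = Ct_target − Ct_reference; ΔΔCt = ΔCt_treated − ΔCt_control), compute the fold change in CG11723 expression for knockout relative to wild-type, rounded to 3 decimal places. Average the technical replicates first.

Mean Ct: CG11723 wild-type 30.300; CG11723 knockout 33.000; Act5C wild-type 20.700; Act5C knockout 20.810
ΔCt(wild-type) = 30.300 − 20.700 = 9.600
ΔCt(knockout) = 33.000 − 20.810 = 12.190
ΔΔCt = 12.190 − 9.600 = 2.590
Fold change = 2^(−2.590) = 0.1661

0.166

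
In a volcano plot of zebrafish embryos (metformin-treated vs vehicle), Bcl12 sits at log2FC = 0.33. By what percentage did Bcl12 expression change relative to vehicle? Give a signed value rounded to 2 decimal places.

Fold change = 2^(0.33) = 1.2570
Percent change = (FC − 1) × 100% = (1.2570 − 1) × 100 = 25.70%

25.70%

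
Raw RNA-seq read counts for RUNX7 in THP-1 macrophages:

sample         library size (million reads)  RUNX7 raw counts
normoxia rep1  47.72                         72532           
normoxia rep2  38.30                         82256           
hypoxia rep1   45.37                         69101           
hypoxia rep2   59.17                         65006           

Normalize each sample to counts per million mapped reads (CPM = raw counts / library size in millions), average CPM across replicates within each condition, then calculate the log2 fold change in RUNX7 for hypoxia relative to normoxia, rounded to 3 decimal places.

CPM(normoxia rep1) = 72532 / 47.72 = 1519.9497
CPM(normoxia rep2) = 82256 / 38.30 = 2147.6762
CPM(hypoxia rep1) = 69101 / 45.37 = 1523.0549
CPM(hypoxia rep2) = 65006 / 59.17 = 1098.6311
mean CPM(normoxia) = 1833.8130; mean CPM(hypoxia) = 1310.8430
Fold change = 1310.8430 / 1833.8130 = 0.71482
log2(0.71482) = -0.4844

-0.484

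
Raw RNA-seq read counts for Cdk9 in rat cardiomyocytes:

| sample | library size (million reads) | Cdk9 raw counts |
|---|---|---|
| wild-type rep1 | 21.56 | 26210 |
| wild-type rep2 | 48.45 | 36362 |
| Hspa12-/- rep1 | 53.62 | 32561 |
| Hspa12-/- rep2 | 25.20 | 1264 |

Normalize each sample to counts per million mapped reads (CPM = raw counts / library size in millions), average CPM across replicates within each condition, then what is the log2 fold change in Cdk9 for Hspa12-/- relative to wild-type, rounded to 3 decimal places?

CPM(wild-type rep1) = 26210 / 21.56 = 1215.6772
CPM(wild-type rep2) = 36362 / 48.45 = 750.5057
CPM(Hspa12-/- rep1) = 32561 / 53.62 = 607.2548
CPM(Hspa12-/- rep2) = 1264 / 25.20 = 50.1587
mean CPM(wild-type) = 983.0914; mean CPM(Hspa12-/-) = 328.7067
Fold change = 328.7067 / 983.0914 = 0.33436
log2(0.33436) = -1.5805

-1.581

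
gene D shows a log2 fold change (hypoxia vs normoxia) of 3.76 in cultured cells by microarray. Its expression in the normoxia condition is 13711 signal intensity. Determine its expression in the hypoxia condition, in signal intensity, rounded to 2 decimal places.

Fold change = 2^(3.76) = 13.5479
hypoxia expression = 13711 × 13.5479 = 185755.60

185755.60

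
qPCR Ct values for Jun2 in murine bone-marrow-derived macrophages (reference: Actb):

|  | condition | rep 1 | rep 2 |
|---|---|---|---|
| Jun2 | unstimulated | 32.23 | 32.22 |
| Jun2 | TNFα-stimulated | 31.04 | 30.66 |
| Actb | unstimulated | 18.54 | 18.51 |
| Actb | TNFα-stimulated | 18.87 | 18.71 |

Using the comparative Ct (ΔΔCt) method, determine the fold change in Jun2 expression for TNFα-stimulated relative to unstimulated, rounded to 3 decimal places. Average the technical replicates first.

Mean Ct: Jun2 unstimulated 32.225; Jun2 TNFα-stimulated 30.850; Actb unstimulated 18.525; Actb TNFα-stimulated 18.790
ΔCt(unstimulated) = 32.225 − 18.525 = 13.700
ΔCt(TNFα-stimulated) = 30.850 − 18.790 = 12.060
ΔΔCt = 12.060 − 13.700 = -1.640
Fold change = 2^(−(-1.640)) = 2^1.640 = 3.1167

3.117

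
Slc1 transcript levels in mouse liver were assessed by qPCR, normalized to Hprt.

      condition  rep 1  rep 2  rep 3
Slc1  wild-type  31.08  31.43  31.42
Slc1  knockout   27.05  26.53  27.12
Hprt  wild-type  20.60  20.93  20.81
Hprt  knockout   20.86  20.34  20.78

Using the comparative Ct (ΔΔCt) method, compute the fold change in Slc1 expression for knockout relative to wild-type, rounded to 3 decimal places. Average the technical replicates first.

Mean Ct: Slc1 wild-type 31.310; Slc1 knockout 26.900; Hprt wild-type 20.780; Hprt knockout 20.660
ΔCt(wild-type) = 31.310 − 20.780 = 10.530
ΔCt(knockout) = 26.900 − 20.660 = 6.240
ΔΔCt = 6.240 − 10.530 = -4.290
Fold change = 2^(−(-4.290)) = 2^4.290 = 19.5622

19.562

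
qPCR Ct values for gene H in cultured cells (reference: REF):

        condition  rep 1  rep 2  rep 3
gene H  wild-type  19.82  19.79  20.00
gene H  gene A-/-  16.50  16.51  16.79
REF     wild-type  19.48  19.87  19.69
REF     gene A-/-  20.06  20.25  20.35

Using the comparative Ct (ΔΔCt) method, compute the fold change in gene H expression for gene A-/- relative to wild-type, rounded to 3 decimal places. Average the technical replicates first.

14.026

Mean Ct: gene H wild-type 19.870; gene H gene A-/- 16.600; REF wild-type 19.680; REF gene A-/- 20.220
ΔCt(wild-type) = 19.870 − 19.680 = 0.190
ΔCt(gene A-/-) = 16.600 − 20.220 = -3.620
ΔΔCt = -3.620 − 0.190 = -3.810
Fold change = 2^(−(-3.810)) = 2^3.810 = 14.0257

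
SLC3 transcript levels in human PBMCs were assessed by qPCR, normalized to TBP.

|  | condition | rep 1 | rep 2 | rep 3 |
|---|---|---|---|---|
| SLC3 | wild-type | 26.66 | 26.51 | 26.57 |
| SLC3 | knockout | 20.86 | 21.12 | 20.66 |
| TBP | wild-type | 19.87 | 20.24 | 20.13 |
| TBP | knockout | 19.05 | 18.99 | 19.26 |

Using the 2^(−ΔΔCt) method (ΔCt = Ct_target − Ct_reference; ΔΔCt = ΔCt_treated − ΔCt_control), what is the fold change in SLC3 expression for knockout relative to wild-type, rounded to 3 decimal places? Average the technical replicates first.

Mean Ct: SLC3 wild-type 26.580; SLC3 knockout 20.880; TBP wild-type 20.080; TBP knockout 19.100
ΔCt(wild-type) = 26.580 − 20.080 = 6.500
ΔCt(knockout) = 20.880 − 19.100 = 1.780
ΔΔCt = 1.780 − 6.500 = -4.720
Fold change = 2^(−(-4.720)) = 2^4.720 = 26.3549

26.355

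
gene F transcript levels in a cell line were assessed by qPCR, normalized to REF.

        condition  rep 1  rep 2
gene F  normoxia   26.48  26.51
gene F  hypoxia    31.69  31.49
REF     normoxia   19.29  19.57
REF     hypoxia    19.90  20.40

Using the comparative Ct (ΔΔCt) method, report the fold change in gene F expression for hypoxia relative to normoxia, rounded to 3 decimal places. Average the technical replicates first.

0.048

Mean Ct: gene F normoxia 26.495; gene F hypoxia 31.590; REF normoxia 19.430; REF hypoxia 20.150
ΔCt(normoxia) = 26.495 − 19.430 = 7.065
ΔCt(hypoxia) = 31.590 − 20.150 = 11.440
ΔΔCt = 11.440 − 7.065 = 4.375
Fold change = 2^(−4.375) = 0.0482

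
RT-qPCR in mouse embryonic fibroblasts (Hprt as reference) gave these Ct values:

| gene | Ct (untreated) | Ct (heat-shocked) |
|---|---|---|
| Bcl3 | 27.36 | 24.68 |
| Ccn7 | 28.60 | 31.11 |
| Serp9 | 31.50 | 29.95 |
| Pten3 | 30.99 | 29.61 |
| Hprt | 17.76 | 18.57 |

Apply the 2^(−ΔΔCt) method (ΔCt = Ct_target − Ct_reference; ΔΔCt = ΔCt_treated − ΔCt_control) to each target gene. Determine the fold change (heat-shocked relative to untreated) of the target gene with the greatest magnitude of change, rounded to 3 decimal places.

Bcl3: ΔΔCt = (24.68−18.57) − (27.36−17.76) = 6.11 − 9.60 = -3.49; fold change = 2^3.49 = 11.236
Ccn7: ΔΔCt = (31.11−18.57) − (28.60−17.76) = 12.54 − 10.84 = 1.70; fold change = 2^-1.70 = 0.308
Serp9: ΔΔCt = (29.95−18.57) − (31.50−17.76) = 11.38 − 13.74 = -2.36; fold change = 2^2.36 = 5.134
Pten3: ΔΔCt = (29.61−18.57) − (30.99−17.76) = 11.04 − 13.23 = -2.19; fold change = 2^2.19 = 4.563
Bcl3 has the largest |ΔΔCt| = 3.49.

11.236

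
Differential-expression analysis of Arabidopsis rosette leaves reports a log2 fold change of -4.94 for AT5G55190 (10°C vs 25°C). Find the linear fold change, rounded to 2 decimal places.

Fold change = 2^(-4.94) = 0.033

0.03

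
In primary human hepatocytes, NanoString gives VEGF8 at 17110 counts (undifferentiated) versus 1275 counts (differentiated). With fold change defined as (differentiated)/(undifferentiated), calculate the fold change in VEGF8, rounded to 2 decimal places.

0.07

Fold change = 1275 / 17110 = 0.075
VEGF8 is downregulated.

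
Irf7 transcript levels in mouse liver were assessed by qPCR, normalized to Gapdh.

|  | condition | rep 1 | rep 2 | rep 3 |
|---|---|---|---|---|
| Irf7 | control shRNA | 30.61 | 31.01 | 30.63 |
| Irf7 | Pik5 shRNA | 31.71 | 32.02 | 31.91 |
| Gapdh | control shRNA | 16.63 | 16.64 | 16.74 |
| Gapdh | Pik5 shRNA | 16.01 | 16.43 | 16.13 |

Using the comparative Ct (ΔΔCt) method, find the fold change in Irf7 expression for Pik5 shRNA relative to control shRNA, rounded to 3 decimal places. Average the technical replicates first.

Mean Ct: Irf7 control shRNA 30.750; Irf7 Pik5 shRNA 31.880; Gapdh control shRNA 16.670; Gapdh Pik5 shRNA 16.190
ΔCt(control shRNA) = 30.750 − 16.670 = 14.080
ΔCt(Pik5 shRNA) = 31.880 − 16.190 = 15.690
ΔΔCt = 15.690 − 14.080 = 1.610
Fold change = 2^(−1.610) = 0.3276

0.328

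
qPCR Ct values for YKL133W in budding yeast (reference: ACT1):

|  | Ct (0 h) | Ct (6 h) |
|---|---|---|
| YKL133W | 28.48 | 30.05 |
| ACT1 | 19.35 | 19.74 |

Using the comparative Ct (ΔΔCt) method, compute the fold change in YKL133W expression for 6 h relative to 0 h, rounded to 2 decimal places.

0.44

ΔCt(0 h) = 28.480 − 19.350 = 9.130
ΔCt(6 h) = 30.050 − 19.740 = 10.310
ΔΔCt = 10.310 − 9.130 = 1.180
Fold change = 2^(−1.180) = 0.441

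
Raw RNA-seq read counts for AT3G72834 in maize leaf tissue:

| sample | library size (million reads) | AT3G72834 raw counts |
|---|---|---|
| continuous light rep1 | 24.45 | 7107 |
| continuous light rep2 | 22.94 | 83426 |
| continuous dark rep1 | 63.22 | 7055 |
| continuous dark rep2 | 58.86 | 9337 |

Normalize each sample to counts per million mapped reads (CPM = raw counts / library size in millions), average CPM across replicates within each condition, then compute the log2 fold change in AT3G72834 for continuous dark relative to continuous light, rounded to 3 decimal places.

CPM(continuous light rep1) = 7107 / 24.45 = 290.6748
CPM(continuous light rep2) = 83426 / 22.94 = 3636.7044
CPM(continuous dark rep1) = 7055 / 63.22 = 111.5944
CPM(continuous dark rep2) = 9337 / 58.86 = 158.6306
mean CPM(continuous light) = 1963.6896; mean CPM(continuous dark) = 135.1125
Fold change = 135.1125 / 1963.6896 = 0.06881
log2(0.06881) = -3.8613

-3.861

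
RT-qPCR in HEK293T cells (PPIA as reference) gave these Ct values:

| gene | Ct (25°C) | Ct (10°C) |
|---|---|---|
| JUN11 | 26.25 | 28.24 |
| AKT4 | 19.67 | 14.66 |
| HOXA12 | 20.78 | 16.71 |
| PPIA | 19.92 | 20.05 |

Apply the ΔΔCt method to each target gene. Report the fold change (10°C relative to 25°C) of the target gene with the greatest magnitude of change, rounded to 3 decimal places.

JUN11: ΔΔCt = (28.24−20.05) − (26.25−19.92) = 8.19 − 6.33 = 1.86; fold change = 2^-1.86 = 0.275
AKT4: ΔΔCt = (14.66−20.05) − (19.67−19.92) = -5.39 − (-0.25) = -5.14; fold change = 2^5.14 = 35.261
HOXA12: ΔΔCt = (16.71−20.05) − (20.78−19.92) = -3.34 − 0.86 = -4.20; fold change = 2^4.20 = 18.379
AKT4 has the largest |ΔΔCt| = 5.14.

35.261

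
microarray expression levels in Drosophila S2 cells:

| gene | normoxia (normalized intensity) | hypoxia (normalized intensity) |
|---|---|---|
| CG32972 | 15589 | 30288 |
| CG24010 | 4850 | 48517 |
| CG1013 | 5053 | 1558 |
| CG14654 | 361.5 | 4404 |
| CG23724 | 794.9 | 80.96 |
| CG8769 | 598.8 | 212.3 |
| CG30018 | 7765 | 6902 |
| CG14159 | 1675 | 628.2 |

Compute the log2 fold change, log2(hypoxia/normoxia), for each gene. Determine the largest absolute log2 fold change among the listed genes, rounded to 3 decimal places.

log2(30288/15589) = 0.958  (CG32972)
log2(48517/4850) = 3.322  (CG24010)
log2(1558/5053) = -1.697  (CG1013)
log2(4404/361.5) = 3.607  (CG14654)
log2(80.96/794.9) = -3.295  (CG23724)
log2(212.3/598.8) = -1.496  (CG8769)
log2(6902/7765) = -0.170  (CG30018)
log2(628.2/1675) = -1.415  (CG14159)
The largest magnitude belongs to CG14654.

3.607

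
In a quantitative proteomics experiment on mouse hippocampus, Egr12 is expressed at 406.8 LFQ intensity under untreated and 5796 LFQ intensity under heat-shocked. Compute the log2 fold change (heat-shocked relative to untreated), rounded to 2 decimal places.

3.83

Fold change = 5796 / 406.8 = 14.2478
log2(14.2478) = 3.833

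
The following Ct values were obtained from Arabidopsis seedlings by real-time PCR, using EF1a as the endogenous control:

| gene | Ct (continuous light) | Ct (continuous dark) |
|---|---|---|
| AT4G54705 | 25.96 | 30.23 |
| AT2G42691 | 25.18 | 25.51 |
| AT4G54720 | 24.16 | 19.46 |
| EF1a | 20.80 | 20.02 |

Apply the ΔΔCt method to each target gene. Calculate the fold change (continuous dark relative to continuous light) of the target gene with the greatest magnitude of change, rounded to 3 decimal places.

AT4G54705: ΔΔCt = (30.23−20.02) − (25.96−20.80) = 10.21 − 5.16 = 5.05; fold change = 2^-5.05 = 0.030
AT2G42691: ΔΔCt = (25.51−20.02) − (25.18−20.80) = 5.49 − 4.38 = 1.11; fold change = 2^-1.11 = 0.463
AT4G54720: ΔΔCt = (19.46−20.02) − (24.16−20.80) = -0.56 − 3.36 = -3.92; fold change = 2^3.92 = 15.137
AT4G54705 has the largest |ΔΔCt| = 5.05.

0.030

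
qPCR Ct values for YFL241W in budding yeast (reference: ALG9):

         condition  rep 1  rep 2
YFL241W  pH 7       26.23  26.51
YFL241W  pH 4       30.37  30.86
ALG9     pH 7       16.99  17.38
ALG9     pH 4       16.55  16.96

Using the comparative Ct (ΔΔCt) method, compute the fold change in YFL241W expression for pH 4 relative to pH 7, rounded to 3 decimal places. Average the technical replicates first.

Mean Ct: YFL241W pH 7 26.370; YFL241W pH 4 30.615; ALG9 pH 7 17.185; ALG9 pH 4 16.755
ΔCt(pH 7) = 26.370 − 17.185 = 9.185
ΔCt(pH 4) = 30.615 − 16.755 = 13.860
ΔΔCt = 13.860 − 9.185 = 4.675
Fold change = 2^(−4.675) = 0.0391

0.039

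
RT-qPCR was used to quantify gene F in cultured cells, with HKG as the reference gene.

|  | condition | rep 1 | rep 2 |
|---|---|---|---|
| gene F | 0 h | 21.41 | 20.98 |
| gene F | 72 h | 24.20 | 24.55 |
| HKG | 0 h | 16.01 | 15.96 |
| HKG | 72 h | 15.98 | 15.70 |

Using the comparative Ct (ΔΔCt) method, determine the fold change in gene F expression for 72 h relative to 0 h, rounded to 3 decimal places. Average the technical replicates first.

0.100

Mean Ct: gene F 0 h 21.195; gene F 72 h 24.375; HKG 0 h 15.985; HKG 72 h 15.840
ΔCt(0 h) = 21.195 − 15.985 = 5.210
ΔCt(72 h) = 24.375 − 15.840 = 8.535
ΔΔCt = 8.535 − 5.210 = 3.325
Fold change = 2^(−3.325) = 0.0998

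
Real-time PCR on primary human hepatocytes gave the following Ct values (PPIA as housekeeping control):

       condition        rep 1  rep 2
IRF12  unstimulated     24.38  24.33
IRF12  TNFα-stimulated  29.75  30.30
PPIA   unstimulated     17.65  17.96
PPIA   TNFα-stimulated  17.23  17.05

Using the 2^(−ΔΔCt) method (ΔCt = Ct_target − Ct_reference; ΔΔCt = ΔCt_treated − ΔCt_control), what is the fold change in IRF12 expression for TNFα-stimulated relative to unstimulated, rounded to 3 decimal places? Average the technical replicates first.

Mean Ct: IRF12 unstimulated 24.355; IRF12 TNFα-stimulated 30.025; PPIA unstimulated 17.805; PPIA TNFα-stimulated 17.140
ΔCt(unstimulated) = 24.355 − 17.805 = 6.550
ΔCt(TNFα-stimulated) = 30.025 − 17.140 = 12.885
ΔΔCt = 12.885 − 6.550 = 6.335
Fold change = 2^(−6.335) = 0.0124

0.012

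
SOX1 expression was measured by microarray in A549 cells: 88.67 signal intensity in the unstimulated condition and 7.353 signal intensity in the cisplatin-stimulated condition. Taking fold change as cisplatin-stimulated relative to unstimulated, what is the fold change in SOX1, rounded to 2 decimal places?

0.08

Fold change = 7.353 / 88.67 = 0.083
SOX1 is downregulated.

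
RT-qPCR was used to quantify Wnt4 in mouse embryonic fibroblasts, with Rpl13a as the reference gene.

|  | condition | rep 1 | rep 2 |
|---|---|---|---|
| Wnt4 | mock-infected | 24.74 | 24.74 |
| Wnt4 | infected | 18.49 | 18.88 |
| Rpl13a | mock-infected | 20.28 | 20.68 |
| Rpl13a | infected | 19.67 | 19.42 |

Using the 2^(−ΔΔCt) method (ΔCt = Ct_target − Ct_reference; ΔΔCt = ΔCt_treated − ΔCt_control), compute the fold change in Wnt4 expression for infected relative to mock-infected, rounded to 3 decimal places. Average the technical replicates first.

Mean Ct: Wnt4 mock-infected 24.740; Wnt4 infected 18.685; Rpl13a mock-infected 20.480; Rpl13a infected 19.545
ΔCt(mock-infected) = 24.740 − 20.480 = 4.260
ΔCt(infected) = 18.685 − 19.545 = -0.860
ΔΔCt = -0.860 − 4.260 = -5.120
Fold change = 2^(−(-5.120)) = 2^5.120 = 34.7755

34.776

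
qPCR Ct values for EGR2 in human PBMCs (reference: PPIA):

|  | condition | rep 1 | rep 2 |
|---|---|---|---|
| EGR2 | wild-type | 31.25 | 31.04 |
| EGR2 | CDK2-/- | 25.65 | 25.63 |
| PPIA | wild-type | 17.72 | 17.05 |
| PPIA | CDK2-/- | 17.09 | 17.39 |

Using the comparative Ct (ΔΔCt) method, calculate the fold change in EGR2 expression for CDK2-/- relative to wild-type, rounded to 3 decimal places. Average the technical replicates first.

41.070

Mean Ct: EGR2 wild-type 31.145; EGR2 CDK2-/- 25.640; PPIA wild-type 17.385; PPIA CDK2-/- 17.240
ΔCt(wild-type) = 31.145 − 17.385 = 13.760
ΔCt(CDK2-/-) = 25.640 − 17.240 = 8.400
ΔΔCt = 8.400 − 13.760 = -5.360
Fold change = 2^(−(-5.360)) = 2^5.360 = 41.0696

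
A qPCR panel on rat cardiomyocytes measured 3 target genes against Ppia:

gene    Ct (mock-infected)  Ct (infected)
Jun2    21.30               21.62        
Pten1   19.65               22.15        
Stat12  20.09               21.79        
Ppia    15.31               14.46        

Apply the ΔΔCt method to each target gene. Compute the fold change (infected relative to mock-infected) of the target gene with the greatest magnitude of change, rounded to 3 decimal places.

0.098

Jun2: ΔΔCt = (21.62−14.46) − (21.30−15.31) = 7.16 − 5.99 = 1.17; fold change = 2^-1.17 = 0.444
Pten1: ΔΔCt = (22.15−14.46) − (19.65−15.31) = 7.69 − 4.34 = 3.35; fold change = 2^-3.35 = 0.098
Stat12: ΔΔCt = (21.79−14.46) − (20.09−15.31) = 7.33 − 4.78 = 2.55; fold change = 2^-2.55 = 0.171
Pten1 has the largest |ΔΔCt| = 3.35.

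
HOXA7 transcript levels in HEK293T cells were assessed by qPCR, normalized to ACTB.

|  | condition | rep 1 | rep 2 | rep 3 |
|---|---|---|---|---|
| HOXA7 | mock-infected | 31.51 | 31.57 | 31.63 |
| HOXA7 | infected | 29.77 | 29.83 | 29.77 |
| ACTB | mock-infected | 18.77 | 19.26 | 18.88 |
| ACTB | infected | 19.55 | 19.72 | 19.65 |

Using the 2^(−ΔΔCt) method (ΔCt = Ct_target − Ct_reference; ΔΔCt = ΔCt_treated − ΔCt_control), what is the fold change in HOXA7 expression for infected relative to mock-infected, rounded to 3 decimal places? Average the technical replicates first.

Mean Ct: HOXA7 mock-infected 31.570; HOXA7 infected 29.790; ACTB mock-infected 18.970; ACTB infected 19.640
ΔCt(mock-infected) = 31.570 − 18.970 = 12.600
ΔCt(infected) = 29.790 − 19.640 = 10.150
ΔΔCt = 10.150 − 12.600 = -2.450
Fold change = 2^(−(-2.450)) = 2^2.450 = 5.4642

5.464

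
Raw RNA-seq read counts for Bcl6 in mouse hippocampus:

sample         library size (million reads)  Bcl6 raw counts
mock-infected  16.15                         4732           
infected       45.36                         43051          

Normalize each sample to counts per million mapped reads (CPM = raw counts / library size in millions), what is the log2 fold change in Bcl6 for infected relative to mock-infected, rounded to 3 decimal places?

CPM(mock-infected) = 4732 / 16.15 = 293.0031
CPM(infected) = 43051 / 45.36 = 949.0961
Fold change = 949.0961 / 293.0031 = 3.23920
log2(3.23920) = 1.6956

1.696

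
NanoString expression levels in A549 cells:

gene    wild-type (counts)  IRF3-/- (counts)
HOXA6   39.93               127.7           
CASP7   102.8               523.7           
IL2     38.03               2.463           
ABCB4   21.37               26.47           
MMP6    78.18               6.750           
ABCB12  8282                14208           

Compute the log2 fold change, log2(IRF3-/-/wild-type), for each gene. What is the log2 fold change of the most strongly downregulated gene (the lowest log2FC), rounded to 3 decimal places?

-3.949

log2(127.7/39.93) = 1.677  (HOXA6)
log2(523.7/102.8) = 2.349  (CASP7)
log2(2.463/38.03) = -3.949  (IL2)
log2(26.47/21.37) = 0.309  (ABCB4)
log2(6.750/78.18) = -3.534  (MMP6)
log2(14208/8282) = 0.779  (ABCB12)
IL2 is most strongly downregulated.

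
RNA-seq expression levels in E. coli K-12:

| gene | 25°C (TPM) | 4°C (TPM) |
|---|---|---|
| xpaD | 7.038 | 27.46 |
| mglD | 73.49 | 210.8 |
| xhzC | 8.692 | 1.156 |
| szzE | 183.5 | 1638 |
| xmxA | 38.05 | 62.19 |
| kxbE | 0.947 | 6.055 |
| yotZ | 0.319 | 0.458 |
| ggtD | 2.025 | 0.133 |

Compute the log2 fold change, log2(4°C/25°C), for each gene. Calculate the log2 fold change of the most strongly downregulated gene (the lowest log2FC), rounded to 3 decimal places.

-3.928

log2(27.46/7.038) = 1.964  (xpaD)
log2(210.8/73.49) = 1.520  (mglD)
log2(1.156/8.692) = -2.911  (xhzC)
log2(1638/183.5) = 3.158  (szzE)
log2(62.19/38.05) = 0.709  (xmxA)
log2(6.055/0.947) = 2.677  (kxbE)
log2(0.458/0.319) = 0.522  (yotZ)
log2(0.133/2.025) = -3.928  (ggtD)
ggtD is most strongly downregulated.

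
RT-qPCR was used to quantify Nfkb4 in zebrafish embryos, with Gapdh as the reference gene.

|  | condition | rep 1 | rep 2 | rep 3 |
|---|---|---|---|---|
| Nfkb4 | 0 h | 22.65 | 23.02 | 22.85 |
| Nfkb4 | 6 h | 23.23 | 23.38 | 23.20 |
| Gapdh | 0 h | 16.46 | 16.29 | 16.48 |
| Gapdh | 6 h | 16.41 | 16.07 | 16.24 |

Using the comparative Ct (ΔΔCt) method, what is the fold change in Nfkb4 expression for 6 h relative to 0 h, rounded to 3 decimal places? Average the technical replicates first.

0.660

Mean Ct: Nfkb4 0 h 22.840; Nfkb4 6 h 23.270; Gapdh 0 h 16.410; Gapdh 6 h 16.240
ΔCt(0 h) = 22.840 − 16.410 = 6.430
ΔCt(6 h) = 23.270 − 16.240 = 7.030
ΔΔCt = 7.030 − 6.430 = 0.600
Fold change = 2^(−0.600) = 0.6598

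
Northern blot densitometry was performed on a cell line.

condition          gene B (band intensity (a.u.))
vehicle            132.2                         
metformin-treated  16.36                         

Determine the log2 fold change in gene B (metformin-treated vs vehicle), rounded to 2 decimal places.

-3.01

Fold change = 16.36 / 132.2 = 0.1238
log2(0.1238) = -3.014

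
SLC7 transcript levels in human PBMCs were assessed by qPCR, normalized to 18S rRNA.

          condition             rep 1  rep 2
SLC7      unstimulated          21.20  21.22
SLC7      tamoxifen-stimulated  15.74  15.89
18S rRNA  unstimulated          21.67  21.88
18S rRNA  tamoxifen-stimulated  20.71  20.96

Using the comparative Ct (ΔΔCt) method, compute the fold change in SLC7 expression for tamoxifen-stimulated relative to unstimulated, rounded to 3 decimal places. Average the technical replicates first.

Mean Ct: SLC7 unstimulated 21.210; SLC7 tamoxifen-stimulated 15.815; 18S rRNA unstimulated 21.775; 18S rRNA tamoxifen-stimulated 20.835
ΔCt(unstimulated) = 21.210 − 21.775 = -0.565
ΔCt(tamoxifen-stimulated) = 15.815 − 20.835 = -5.020
ΔΔCt = -5.020 − (-0.565) = -4.455
Fold change = 2^(−(-4.455)) = 2^4.455 = 21.9325

21.933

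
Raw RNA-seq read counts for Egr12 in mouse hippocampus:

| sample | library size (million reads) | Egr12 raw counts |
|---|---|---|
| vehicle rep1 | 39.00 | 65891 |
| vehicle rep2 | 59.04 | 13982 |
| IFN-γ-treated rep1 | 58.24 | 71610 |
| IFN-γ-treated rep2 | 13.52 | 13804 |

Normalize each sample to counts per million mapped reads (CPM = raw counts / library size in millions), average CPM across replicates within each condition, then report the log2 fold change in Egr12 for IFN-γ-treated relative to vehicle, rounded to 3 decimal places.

CPM(vehicle rep1) = 65891 / 39.00 = 1689.5128
CPM(vehicle rep2) = 13982 / 59.04 = 236.8225
CPM(IFN-γ-treated rep1) = 71610 / 58.24 = 1229.5673
CPM(IFN-γ-treated rep2) = 13804 / 13.52 = 1021.0059
mean CPM(vehicle) = 963.1677; mean CPM(IFN-γ-treated) = 1125.2866
Fold change = 1125.2866 / 963.1677 = 1.16832
log2(1.16832) = 0.2244

0.224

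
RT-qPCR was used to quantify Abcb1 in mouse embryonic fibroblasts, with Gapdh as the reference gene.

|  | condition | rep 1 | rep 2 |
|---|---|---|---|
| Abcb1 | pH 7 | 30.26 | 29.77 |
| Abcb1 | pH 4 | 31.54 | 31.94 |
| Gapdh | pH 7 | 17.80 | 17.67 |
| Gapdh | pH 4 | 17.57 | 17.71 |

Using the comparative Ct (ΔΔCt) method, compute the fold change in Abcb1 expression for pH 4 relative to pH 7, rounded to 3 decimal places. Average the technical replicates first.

Mean Ct: Abcb1 pH 7 30.015; Abcb1 pH 4 31.740; Gapdh pH 7 17.735; Gapdh pH 4 17.640
ΔCt(pH 7) = 30.015 − 17.735 = 12.280
ΔCt(pH 4) = 31.740 − 17.640 = 14.100
ΔΔCt = 14.100 − 12.280 = 1.820
Fold change = 2^(−1.820) = 0.2832

0.283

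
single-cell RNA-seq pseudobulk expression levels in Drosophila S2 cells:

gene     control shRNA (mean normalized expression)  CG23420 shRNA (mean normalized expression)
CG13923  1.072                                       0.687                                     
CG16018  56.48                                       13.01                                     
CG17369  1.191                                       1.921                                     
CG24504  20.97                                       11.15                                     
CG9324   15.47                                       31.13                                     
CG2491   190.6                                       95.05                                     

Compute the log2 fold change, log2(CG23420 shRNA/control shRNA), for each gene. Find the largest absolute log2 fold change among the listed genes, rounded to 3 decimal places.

2.118

log2(0.687/1.072) = -0.642  (CG13923)
log2(13.01/56.48) = -2.118  (CG16018)
log2(1.921/1.191) = 0.690  (CG17369)
log2(11.15/20.97) = -0.911  (CG24504)
log2(31.13/15.47) = 1.009  (CG9324)
log2(95.05/190.6) = -1.004  (CG2491)
The largest magnitude belongs to CG16018.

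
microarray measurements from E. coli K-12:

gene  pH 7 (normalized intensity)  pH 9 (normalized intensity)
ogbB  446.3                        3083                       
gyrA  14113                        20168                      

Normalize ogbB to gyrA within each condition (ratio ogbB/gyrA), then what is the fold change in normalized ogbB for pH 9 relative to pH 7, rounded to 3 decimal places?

4.834

ogbB/gyrA (pH 7) = 446.3 / 14113 = 0.031623
ogbB/gyrA (pH 9) = 3083 / 20168 = 0.15287
Fold change = 0.15287 / 0.031623 = 4.8340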